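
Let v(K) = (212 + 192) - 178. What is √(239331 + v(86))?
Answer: √239557 ≈ 489.45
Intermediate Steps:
v(K) = 226 (v(K) = 404 - 178 = 226)
√(239331 + v(86)) = √(239331 + 226) = √239557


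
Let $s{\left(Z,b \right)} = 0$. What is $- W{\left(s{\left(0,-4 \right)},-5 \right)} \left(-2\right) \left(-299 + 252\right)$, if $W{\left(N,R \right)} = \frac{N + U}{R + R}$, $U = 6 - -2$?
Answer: $\frac{376}{5} \approx 75.2$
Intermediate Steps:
$U = 8$ ($U = 6 + 2 = 8$)
$W{\left(N,R \right)} = \frac{8 + N}{2 R}$ ($W{\left(N,R \right)} = \frac{N + 8}{R + R} = \frac{8 + N}{2 R}$)
$- W{\left(s{\left(0,-4 \right)},-5 \right)} \left(-2\right) \left(-299 + 252\right) = - \frac{8 + 0}{2 \left(-5\right)} \left(-2\right) \left(-299 + 252\right) = - \frac{1}{2} \left(- \frac{1}{5}\right) 8 \left(-2\right) \left(-47\right) = - \left(- \frac{4}{5}\right) \left(-2\right) \left(-47\right) = - \frac{8 \left(-47\right)}{5} = \left(-1\right) \left(- \frac{376}{5}\right) = \frac{376}{5}$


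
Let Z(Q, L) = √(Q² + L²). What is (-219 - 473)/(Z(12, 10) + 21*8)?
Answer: -29064/6995 + 346*√61/6995 ≈ -3.7686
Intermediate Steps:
Z(Q, L) = √(L² + Q²)
(-219 - 473)/(Z(12, 10) + 21*8) = (-219 - 473)/(√(10² + 12²) + 21*8) = -692/(√(100 + 144) + 168) = -692/(√244 + 168) = -692/(2*√61 + 168) = -692/(168 + 2*√61)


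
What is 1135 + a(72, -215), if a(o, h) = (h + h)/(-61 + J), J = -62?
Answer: 140035/123 ≈ 1138.5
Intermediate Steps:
a(o, h) = -2*h/123 (a(o, h) = (h + h)/(-61 - 62) = (2*h)/(-123) = (2*h)*(-1/123) = -2*h/123)
1135 + a(72, -215) = 1135 - 2/123*(-215) = 1135 + 430/123 = 140035/123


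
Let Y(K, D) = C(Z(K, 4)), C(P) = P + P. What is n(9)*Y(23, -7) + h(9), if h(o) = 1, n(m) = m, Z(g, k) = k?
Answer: 73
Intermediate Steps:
C(P) = 2*P
Y(K, D) = 8 (Y(K, D) = 2*4 = 8)
n(9)*Y(23, -7) + h(9) = 9*8 + 1 = 72 + 1 = 73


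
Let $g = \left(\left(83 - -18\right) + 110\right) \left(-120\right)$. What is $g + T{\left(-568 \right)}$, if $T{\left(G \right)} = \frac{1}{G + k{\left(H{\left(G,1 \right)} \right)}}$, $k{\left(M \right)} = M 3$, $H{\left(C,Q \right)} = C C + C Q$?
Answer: $- \frac{24448991999}{965600} \approx -25320.0$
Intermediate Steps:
$H{\left(C,Q \right)} = C^{2} + C Q$
$k{\left(M \right)} = 3 M$
$T{\left(G \right)} = \frac{1}{G + 3 G \left(1 + G\right)}$ ($T{\left(G \right)} = \frac{1}{G + 3 G \left(G + 1\right)} = \frac{1}{G + 3 G \left(1 + G\right)}$)
$g = -25320$ ($g = \left(\left(83 + 18\right) + 110\right) \left(-120\right) = \left(101 + 110\right) \left(-120\right) = 211 \left(-120\right) = -25320$)
$g + T{\left(-568 \right)} = -25320 + \frac{1}{\left(-568\right) \left(4 + 3 \left(-568\right)\right)} = -25320 - \frac{1}{568 \left(4 - 1704\right)} = -25320 - \frac{1}{568 \left(-1700\right)} = -25320 - - \frac{1}{965600} = -25320 + \frac{1}{965600} = - \frac{24448991999}{965600}$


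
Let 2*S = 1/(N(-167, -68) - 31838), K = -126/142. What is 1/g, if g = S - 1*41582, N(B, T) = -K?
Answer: -4520870/187986816411 ≈ -2.4049e-5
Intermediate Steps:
K = -63/71 (K = -126*1/142 = -63/71 ≈ -0.88732)
N(B, T) = 63/71 (N(B, T) = -1*(-63/71) = 63/71)
S = -71/4520870 (S = 1/(2*(63/71 - 31838)) = 1/(2*(-2260435/71)) = (½)*(-71/2260435) = -71/4520870 ≈ -1.5705e-5)
g = -187986816411/4520870 (g = -71/4520870 - 1*41582 = -71/4520870 - 41582 = -187986816411/4520870 ≈ -41582.)
1/g = 1/(-187986816411/4520870) = -4520870/187986816411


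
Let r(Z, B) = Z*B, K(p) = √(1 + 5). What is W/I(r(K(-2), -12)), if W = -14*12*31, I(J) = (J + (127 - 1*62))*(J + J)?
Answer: 2604/3361 + 14105*√6/20166 ≈ 2.4881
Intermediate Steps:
K(p) = √6
r(Z, B) = B*Z
I(J) = 2*J*(65 + J) (I(J) = (J + (127 - 62))*(2*J) = (J + 65)*(2*J) = (65 + J)*(2*J) = 2*J*(65 + J))
W = -5208 (W = -168*31 = -5208)
W/I(r(K(-2), -12)) = -5208*(-√6/(144*(65 - 12*√6))) = -(-217)*√6/(6*(65 - 12*√6)) = 217*√6/(6*(65 - 12*√6))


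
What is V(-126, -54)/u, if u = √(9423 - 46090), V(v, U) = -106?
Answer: 106*I*√36667/36667 ≈ 0.55356*I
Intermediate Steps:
u = I*√36667 (u = √(-36667) = I*√36667 ≈ 191.49*I)
V(-126, -54)/u = -106*(-I*√36667/36667) = -(-106)*I*√36667/36667 = 106*I*√36667/36667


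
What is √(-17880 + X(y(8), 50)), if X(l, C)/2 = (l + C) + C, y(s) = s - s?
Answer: 4*I*√1105 ≈ 132.97*I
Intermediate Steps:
y(s) = 0
X(l, C) = 2*l + 4*C (X(l, C) = 2*((l + C) + C) = 2*((C + l) + C) = 2*(l + 2*C) = 2*l + 4*C)
√(-17880 + X(y(8), 50)) = √(-17880 + (2*0 + 4*50)) = √(-17880 + (0 + 200)) = √(-17880 + 200) = √(-17680) = 4*I*√1105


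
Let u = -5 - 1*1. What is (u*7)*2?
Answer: -84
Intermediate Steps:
u = -6 (u = -5 - 1 = -6)
(u*7)*2 = -6*7*2 = -42*2 = -84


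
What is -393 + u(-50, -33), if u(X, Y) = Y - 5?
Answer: -431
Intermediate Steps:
u(X, Y) = -5 + Y
-393 + u(-50, -33) = -393 + (-5 - 33) = -393 - 38 = -431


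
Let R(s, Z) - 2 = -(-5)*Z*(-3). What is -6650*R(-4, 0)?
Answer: -13300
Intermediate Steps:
R(s, Z) = 2 - 15*Z (R(s, Z) = 2 - (-5)*Z*(-3) = 2 + (5*Z)*(-3) = 2 - 15*Z)
-6650*R(-4, 0) = -6650*(2 - 15*0) = -6650*(2 + 0) = -6650*2 = -1330*10 = -13300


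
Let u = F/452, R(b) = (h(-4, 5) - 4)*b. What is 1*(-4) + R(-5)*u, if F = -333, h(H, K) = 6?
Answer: 761/226 ≈ 3.3673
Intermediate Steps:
R(b) = 2*b (R(b) = (6 - 4)*b = 2*b)
u = -333/452 ≈ -0.73673
1*(-4) + R(-5)*u = 1*(-4) + (2*(-5))*(-333/452) = -4 - 10*(-333/452) = -4 + 1665/226 = 761/226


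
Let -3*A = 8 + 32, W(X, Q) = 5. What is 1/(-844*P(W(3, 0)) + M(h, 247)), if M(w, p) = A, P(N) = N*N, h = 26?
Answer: -3/63340 ≈ -4.7363e-5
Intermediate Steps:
A = -40/3 (A = -(8 + 32)/3 = -⅓*40 = -40/3 ≈ -13.333)
P(N) = N²
M(w, p) = -40/3
1/(-844*P(W(3, 0)) + M(h, 247)) = 1/(-844*5² - 40/3) = 1/(-844*25 - 40/3) = 1/(-21100 - 40/3) = 1/(-63340/3) = -3/63340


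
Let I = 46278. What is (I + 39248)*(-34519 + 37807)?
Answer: 281209488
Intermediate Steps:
(I + 39248)*(-34519 + 37807) = (46278 + 39248)*(-34519 + 37807) = 85526*3288 = 281209488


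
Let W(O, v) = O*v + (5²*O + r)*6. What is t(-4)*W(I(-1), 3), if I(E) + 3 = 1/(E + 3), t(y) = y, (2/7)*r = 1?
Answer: 1446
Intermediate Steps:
r = 7/2 (r = (7/2)*1 = 7/2 ≈ 3.5000)
I(E) = -3 + 1/(3 + E) (I(E) = -3 + 1/(E + 3) = -3 + 1/(3 + E))
W(O, v) = 21 + 150*O + O*v (W(O, v) = O*v + (5²*O + 7/2)*6 = O*v + (25*O + 7/2)*6 = O*v + (7/2 + 25*O)*6 = O*v + (21 + 150*O) = 21 + 150*O + O*v)
t(-4)*W(I(-1), 3) = -4*(21 + 150*((-8 - 3*(-1))/(3 - 1)) + ((-8 - 3*(-1))/(3 - 1))*3) = -4*(21 + 150*((-8 + 3)/2) + ((-8 + 3)/2)*3) = -4*(21 + 150*((½)*(-5)) + ((½)*(-5))*3) = -4*(21 + 150*(-5/2) - 5/2*3) = -4*(21 - 375 - 15/2) = -4*(-723/2) = 1446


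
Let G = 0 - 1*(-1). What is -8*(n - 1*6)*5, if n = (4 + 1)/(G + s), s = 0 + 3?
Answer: 190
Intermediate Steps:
G = 1 (G = 0 + 1 = 1)
s = 3
n = 5/4 (n = (4 + 1)/(1 + 3) = 5/4 ≈ 1.2500)
-8*(n - 1*6)*5 = -8*(5/4 - 1*6)*5 = -8*(5/4 - 6)*5 = -8*(-19/4)*5 = 38*5 = 190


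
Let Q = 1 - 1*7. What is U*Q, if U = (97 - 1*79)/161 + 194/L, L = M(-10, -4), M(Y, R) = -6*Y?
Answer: -16157/805 ≈ -20.071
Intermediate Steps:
L = 60 (L = -6*(-10) = 60)
Q = -6 (Q = 1 - 7 = -6)
U = 16157/4830 (U = (97 - 1*79)/161 + 194/60 = (97 - 79)*(1/161) + 194*(1/60) = 18*(1/161) + 97/30 = 18/161 + 97/30 = 16157/4830 ≈ 3.3451)
U*Q = (16157/4830)*(-6) = -16157/805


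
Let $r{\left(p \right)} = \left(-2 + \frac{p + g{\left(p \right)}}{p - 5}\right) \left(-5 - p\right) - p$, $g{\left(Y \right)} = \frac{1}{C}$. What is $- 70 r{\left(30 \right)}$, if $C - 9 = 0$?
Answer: $\frac{1358}{9} \approx 150.89$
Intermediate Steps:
$C = 9$ ($C = 9 + 0 = 9$)
$g{\left(Y \right)} = \frac{1}{9}$
$r{\left(p \right)} = - p + \left(-5 - p\right) \left(-2 + \frac{\frac{1}{9} + p}{-5 + p}\right)$ ($r{\left(p \right)} = \left(-2 + \frac{p + \frac{1}{9}}{p - 5}\right) \left(-5 - p\right) - p = \left(-2 + \frac{\frac{1}{9} + p}{-5 + p}\right) \left(-5 - p\right) - p = \left(-5 - p\right) \left(-2 + \frac{\frac{1}{9} + p}{-5 + p}\right) - p = - p + \left(-5 - p\right) \left(-2 + \frac{\frac{1}{9} + p}{-5 + p}\right)$)
$- 70 r{\left(30 \right)} = - 70 \frac{-455 - 30}{9 \left(-5 + 30\right)} = - 70 \frac{-455 - 30}{9 \cdot 25} = - 70 \cdot \frac{1}{9} \cdot \frac{1}{25} \left(-485\right) = \left(-70\right) \left(- \frac{97}{45}\right) = \frac{1358}{9}$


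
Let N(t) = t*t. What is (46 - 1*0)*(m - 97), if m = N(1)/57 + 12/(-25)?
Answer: -6388664/1425 ≈ -4483.3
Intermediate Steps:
N(t) = t²
m = -659/1425 (m = 1²/57 + 12/(-25) = 1*(1/57) + 12*(-1/25) = 1/57 - 12/25 = -659/1425 ≈ -0.46246)
(46 - 1*0)*(m - 97) = (46 - 1*0)*(-659/1425 - 97) = (46 + 0)*(-138884/1425) = 46*(-138884/1425) = -6388664/1425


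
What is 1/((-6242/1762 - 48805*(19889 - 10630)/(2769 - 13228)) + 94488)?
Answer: 9214379/1268726721508 ≈ 7.2627e-6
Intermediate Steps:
1/((-6242/1762 - 48805*(19889 - 10630)/(2769 - 13228)) + 94488) = 1/((-6242*1/1762 - 48805/((-10459/9259))) + 94488) = 1/((-3121/881 - 48805/((-10459*1/9259))) + 94488) = 1/((-3121/881 - 48805/(-10459/9259)) + 94488) = 1/((-3121/881 - 48805*(-9259/10459)) + 94488) = 1/((-3121/881 + 451885495/10459) + 94488) = 1/(398078478556/9214379 + 94488) = 1/(1268726721508/9214379) = 9214379/1268726721508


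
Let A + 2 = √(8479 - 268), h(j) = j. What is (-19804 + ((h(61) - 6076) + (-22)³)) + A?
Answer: -36469 + √8211 ≈ -36378.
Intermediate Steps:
A = -2 + √8211 (A = -2 + √(8479 - 268) = -2 + √8211 ≈ 88.615)
(-19804 + ((h(61) - 6076) + (-22)³)) + A = (-19804 + ((61 - 6076) + (-22)³)) + (-2 + √8211) = (-19804 + (-6015 - 10648)) + (-2 + √8211) = (-19804 - 16663) + (-2 + √8211) = -36467 + (-2 + √8211) = -36469 + √8211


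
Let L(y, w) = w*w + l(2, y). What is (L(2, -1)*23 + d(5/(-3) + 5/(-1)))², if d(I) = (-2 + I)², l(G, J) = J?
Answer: 1682209/81 ≈ 20768.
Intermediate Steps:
L(y, w) = y + w² (L(y, w) = w*w + y = w² + y = y + w²)
(L(2, -1)*23 + d(5/(-3) + 5/(-1)))² = ((2 + (-1)²)*23 + (-2 + (5/(-3) + 5/(-1)))²)² = ((2 + 1)*23 + (-2 + (5*(-⅓) + 5*(-1)))²)² = (3*23 + (-2 + (-5/3 - 5))²)² = (69 + (-2 - 20/3)²)² = (69 + (-26/3)²)² = (69 + 676/9)² = (1297/9)² = 1682209/81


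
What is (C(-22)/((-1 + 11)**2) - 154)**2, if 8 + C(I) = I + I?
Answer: 14922769/625 ≈ 23876.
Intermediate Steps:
C(I) = -8 + 2*I (C(I) = -8 + (I + I) = -8 + 2*I)
(C(-22)/((-1 + 11)**2) - 154)**2 = ((-8 + 2*(-22))/((-1 + 11)**2) - 154)**2 = ((-8 - 44)/(10**2) - 154)**2 = (-52/100 - 154)**2 = (-52*1/100 - 154)**2 = (-13/25 - 154)**2 = (-3863/25)**2 = 14922769/625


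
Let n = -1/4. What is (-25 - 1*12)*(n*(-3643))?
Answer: -134791/4 ≈ -33698.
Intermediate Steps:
n = -¼ (n = -1*¼ = -¼ ≈ -0.25000)
(-25 - 1*12)*(n*(-3643)) = (-25 - 1*12)*(-¼*(-3643)) = (-25 - 12)*(3643/4) = -37*3643/4 = -134791/4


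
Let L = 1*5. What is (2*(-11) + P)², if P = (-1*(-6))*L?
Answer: 64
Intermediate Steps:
L = 5
P = 30 (P = -1*(-6)*5 = 6*5 = 30)
(2*(-11) + P)² = (2*(-11) + 30)² = (-22 + 30)² = 8² = 64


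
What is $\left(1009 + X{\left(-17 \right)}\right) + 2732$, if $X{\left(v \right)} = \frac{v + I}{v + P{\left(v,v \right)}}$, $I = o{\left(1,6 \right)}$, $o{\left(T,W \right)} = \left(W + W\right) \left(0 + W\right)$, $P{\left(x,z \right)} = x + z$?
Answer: $\frac{190736}{51} \approx 3739.9$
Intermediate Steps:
$o{\left(T,W \right)} = 2 W^{2}$ ($o{\left(T,W \right)} = 2 W W = 2 W^{2}$)
$I = 72$ ($I = 2 \cdot 6^{2} = 2 \cdot 36 = 72$)
$X{\left(v \right)} = \frac{72 + v}{3 v}$ ($X{\left(v \right)} = \frac{v + 72}{v + \left(v + v\right)} = \frac{72 + v}{v + 2 v} = \frac{72 + v}{3 v}$)
$\left(1009 + X{\left(-17 \right)}\right) + 2732 = \left(1009 + \frac{72 - 17}{3 \left(-17\right)}\right) + 2732 = \left(1009 + \frac{1}{3} \left(- \frac{1}{17}\right) 55\right) + 2732 = \left(1009 - \frac{55}{51}\right) + 2732 = \frac{51404}{51} + 2732 = \frac{190736}{51}$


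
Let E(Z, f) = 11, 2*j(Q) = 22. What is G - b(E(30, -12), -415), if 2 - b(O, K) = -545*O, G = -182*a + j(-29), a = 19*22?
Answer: -82062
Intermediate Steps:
j(Q) = 11 (j(Q) = (½)*22 = 11)
a = 418
G = -76065 (G = -182*418 + 11 = -76076 + 11 = -76065)
b(O, K) = 2 + 545*O (b(O, K) = 2 - (-545)*O = 2 + 545*O)
G - b(E(30, -12), -415) = -76065 - (2 + 545*11) = -76065 - (2 + 5995) = -76065 - 1*5997 = -76065 - 5997 = -82062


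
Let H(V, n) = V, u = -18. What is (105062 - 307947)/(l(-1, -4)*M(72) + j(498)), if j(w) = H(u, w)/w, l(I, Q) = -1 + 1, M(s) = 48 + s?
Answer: 16839455/3 ≈ 5.6132e+6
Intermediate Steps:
l(I, Q) = 0
j(w) = -18/w
(105062 - 307947)/(l(-1, -4)*M(72) + j(498)) = (105062 - 307947)/(0*(48 + 72) - 18/498) = -202885/(0*120 - 18*1/498) = -202885/(0 - 3/83) = -202885/(-3/83) = -202885*(-83/3) = 16839455/3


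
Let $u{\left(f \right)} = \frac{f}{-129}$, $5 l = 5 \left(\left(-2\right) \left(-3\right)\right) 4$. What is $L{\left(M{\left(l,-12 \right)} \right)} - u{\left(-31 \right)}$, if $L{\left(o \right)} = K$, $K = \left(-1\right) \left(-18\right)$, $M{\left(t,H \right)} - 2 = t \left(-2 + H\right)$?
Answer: $\frac{2291}{129} \approx 17.76$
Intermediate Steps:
$l = 24$ ($l = \frac{5 \left(\left(-2\right) \left(-3\right)\right) 4}{5} = \frac{5 \cdot 6 \cdot 4}{5} = \frac{30 \cdot 4}{5} = \frac{1}{5} \cdot 120 = 24$)
$M{\left(t,H \right)} = 2 + t \left(-2 + H\right)$
$K = 18$
$L{\left(o \right)} = 18$
$u{\left(f \right)} = - \frac{f}{129}$ ($u{\left(f \right)} = f \left(- \frac{1}{129}\right) = - \frac{f}{129}$)
$L{\left(M{\left(l,-12 \right)} \right)} - u{\left(-31 \right)} = 18 - \left(- \frac{1}{129}\right) \left(-31\right) = 18 - \frac{31}{129} = \frac{2291}{129}$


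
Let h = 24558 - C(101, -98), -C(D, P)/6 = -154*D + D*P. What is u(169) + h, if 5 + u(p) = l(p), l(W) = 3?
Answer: -128156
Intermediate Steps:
C(D, P) = 924*D - 6*D*P (C(D, P) = -6*(-154*D + D*P) = 924*D - 6*D*P)
u(p) = -2 (u(p) = -5 + 3 = -2)
h = -128154 (h = 24558 - 6*101*(154 - 1*(-98)) = 24558 - 6*101*(154 + 98) = 24558 - 6*101*252 = 24558 - 1*152712 = 24558 - 152712 = -128154)
u(169) + h = -2 - 128154 = -128156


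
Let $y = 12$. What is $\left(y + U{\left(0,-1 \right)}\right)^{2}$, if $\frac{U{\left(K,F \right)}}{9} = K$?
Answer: $144$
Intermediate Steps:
$U{\left(K,F \right)} = 9 K$
$\left(y + U{\left(0,-1 \right)}\right)^{2} = \left(12 + 9 \cdot 0\right)^{2} = \left(12 + 0\right)^{2} = 12^{2} = 144$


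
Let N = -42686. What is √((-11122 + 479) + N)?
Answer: I*√53329 ≈ 230.93*I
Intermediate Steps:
√((-11122 + 479) + N) = √((-11122 + 479) - 42686) = √(-10643 - 42686) = √(-53329) = I*√53329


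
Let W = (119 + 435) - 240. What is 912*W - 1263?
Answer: 285105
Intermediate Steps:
W = 314 (W = 554 - 240 = 314)
912*W - 1263 = 912*314 - 1263 = 286368 - 1263 = 285105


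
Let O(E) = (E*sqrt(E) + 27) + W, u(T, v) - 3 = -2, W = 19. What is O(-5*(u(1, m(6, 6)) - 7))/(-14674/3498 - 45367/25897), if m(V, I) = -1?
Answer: -94705329/12243326 - 61764345*sqrt(30)/12243326 ≈ -35.366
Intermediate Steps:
u(T, v) = 1 (u(T, v) = 3 - 2 = 1)
O(E) = 46 + E**(3/2) (O(E) = (E*sqrt(E) + 27) + 19 = (E**(3/2) + 27) + 19 = (27 + E**(3/2)) + 19 = 46 + E**(3/2))
O(-5*(u(1, m(6, 6)) - 7))/(-14674/3498 - 45367/25897) = (46 + (-5*(1 - 7))**(3/2))/(-14674/3498 - 45367/25897) = (46 + (-5*(-6))**(3/2))/(-14674*1/3498 - 45367*1/25897) = (46 + 30**(3/2))/(-667/159 - 45367/25897) = (46 + 30*sqrt(30))/(-24486652/4117623) = (46 + 30*sqrt(30))*(-4117623/24486652) = -94705329/12243326 - 61764345*sqrt(30)/12243326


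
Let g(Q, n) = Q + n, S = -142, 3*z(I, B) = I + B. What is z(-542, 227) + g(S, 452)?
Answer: 205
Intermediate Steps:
z(I, B) = B/3 + I/3 (z(I, B) = (I + B)/3 = (B + I)/3 = B/3 + I/3)
z(-542, 227) + g(S, 452) = ((⅓)*227 + (⅓)*(-542)) + (-142 + 452) = (227/3 - 542/3) + 310 = -105 + 310 = 205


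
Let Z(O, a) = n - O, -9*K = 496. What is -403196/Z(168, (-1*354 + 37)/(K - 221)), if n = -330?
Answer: 201598/249 ≈ 809.63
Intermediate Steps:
K = -496/9 (K = -⅑*496 = -496/9 ≈ -55.111)
Z(O, a) = -330 - O
-403196/Z(168, (-1*354 + 37)/(K - 221)) = -403196/(-330 - 1*168) = -403196/(-330 - 168) = -403196/(-498) = -403196*(-1/498) = 201598/249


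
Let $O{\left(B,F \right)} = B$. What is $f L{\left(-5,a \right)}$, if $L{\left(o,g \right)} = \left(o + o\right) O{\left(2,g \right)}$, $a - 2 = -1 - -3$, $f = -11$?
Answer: $220$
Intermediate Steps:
$a = 4$ ($a = 2 - -2 = 2 + \left(-1 + 3\right) = 2 + 2 = 4$)
$L{\left(o,g \right)} = 4 o$ ($L{\left(o,g \right)} = \left(o + o\right) 2 = 2 o 2 = 4 o$)
$f L{\left(-5,a \right)} = - 11 \cdot 4 \left(-5\right) = \left(-11\right) \left(-20\right) = 220$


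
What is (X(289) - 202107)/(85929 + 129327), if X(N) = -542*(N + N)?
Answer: -515383/215256 ≈ -2.3943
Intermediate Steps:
X(N) = -1084*N
(X(289) - 202107)/(85929 + 129327) = (-1084*289 - 202107)/(85929 + 129327) = (-313276 - 202107)/215256 = -515383*1/215256 = -515383/215256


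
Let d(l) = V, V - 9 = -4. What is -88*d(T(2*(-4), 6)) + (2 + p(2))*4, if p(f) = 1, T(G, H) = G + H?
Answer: -428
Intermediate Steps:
V = 5 (V = 9 - 4 = 5)
d(l) = 5
-88*d(T(2*(-4), 6)) + (2 + p(2))*4 = -88*5 + (2 + 1)*4 = -440 + 3*4 = -440 + 12 = -428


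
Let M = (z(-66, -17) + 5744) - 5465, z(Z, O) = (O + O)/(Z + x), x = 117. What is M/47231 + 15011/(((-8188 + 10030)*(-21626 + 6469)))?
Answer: 7061857789/1318651451814 ≈ 0.0053554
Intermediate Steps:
z(Z, O) = 2*O/(117 + Z) (z(Z, O) = (O + O)/(Z + 117) = (2*O)/(117 + Z) = 2*O/(117 + Z))
M = 835/3 (M = (2*(-17)/(117 - 66) + 5744) - 5465 = (2*(-17)/51 + 5744) - 5465 = (2*(-17)*(1/51) + 5744) - 5465 = (-⅔ + 5744) - 5465 = 17230/3 - 5465 = 835/3 ≈ 278.33)
M/47231 + 15011/(((-8188 + 10030)*(-21626 + 6469))) = (835/3)/47231 + 15011/(((-8188 + 10030)*(-21626 + 6469))) = (835/3)*(1/47231) + 15011/((1842*(-15157))) = 835/141693 + 15011/(-27919194) = 835/141693 + 15011*(-1/27919194) = 835/141693 - 15011/27919194 = 7061857789/1318651451814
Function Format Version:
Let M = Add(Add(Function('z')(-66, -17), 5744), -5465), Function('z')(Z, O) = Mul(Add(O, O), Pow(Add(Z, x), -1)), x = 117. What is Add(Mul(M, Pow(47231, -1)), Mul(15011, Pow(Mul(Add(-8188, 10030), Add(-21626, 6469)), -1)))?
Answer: Rational(7061857789, 1318651451814) ≈ 0.0053554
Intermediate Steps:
Function('z')(Z, O) = Mul(2, O, Pow(Add(117, Z), -1)) (Function('z')(Z, O) = Mul(Add(O, O), Pow(Add(Z, 117), -1)) = Mul(Mul(2, O), Pow(Add(117, Z), -1)) = Mul(2, O, Pow(Add(117, Z), -1)))
M = Rational(835, 3) (M = Add(Add(Mul(2, -17, Pow(Add(117, -66), -1)), 5744), -5465) = Add(Add(Mul(2, -17, Pow(51, -1)), 5744), -5465) = Add(Add(Mul(2, -17, Rational(1, 51)), 5744), -5465) = Add(Add(Rational(-2, 3), 5744), -5465) = Add(Rational(17230, 3), -5465) = Rational(835, 3) ≈ 278.33)
Add(Mul(M, Pow(47231, -1)), Mul(15011, Pow(Mul(Add(-8188, 10030), Add(-21626, 6469)), -1))) = Add(Mul(Rational(835, 3), Pow(47231, -1)), Mul(15011, Pow(Mul(Add(-8188, 10030), Add(-21626, 6469)), -1))) = Add(Mul(Rational(835, 3), Rational(1, 47231)), Mul(15011, Pow(Mul(1842, -15157), -1))) = Add(Rational(835, 141693), Mul(15011, Pow(-27919194, -1))) = Add(Rational(835, 141693), Mul(15011, Rational(-1, 27919194))) = Add(Rational(835, 141693), Rational(-15011, 27919194)) = Rational(7061857789, 1318651451814)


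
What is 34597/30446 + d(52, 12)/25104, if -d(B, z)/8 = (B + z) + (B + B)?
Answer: 17241743/15923258 ≈ 1.0828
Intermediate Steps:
d(B, z) = -24*B - 8*z (d(B, z) = -8*((B + z) + (B + B)) = -8*((B + z) + 2*B) = -8*(z + 3*B) = -24*B - 8*z)
34597/30446 + d(52, 12)/25104 = 34597/30446 + (-24*52 - 8*12)/25104 = 34597*(1/30446) + (-1248 - 96)*(1/25104) = 34597/30446 - 1344*1/25104 = 34597/30446 - 28/523 = 17241743/15923258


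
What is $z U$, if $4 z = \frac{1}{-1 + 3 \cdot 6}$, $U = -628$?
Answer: $- \frac{157}{17} \approx -9.2353$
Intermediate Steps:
$z = \frac{1}{68}$ ($z = \frac{1}{4 \left(-1 + 3 \cdot 6\right)} = \frac{1}{4 \left(-1 + 18\right)} = \frac{1}{4 \cdot 17} = \frac{1}{4} \cdot \frac{1}{17} = \frac{1}{68} \approx 0.014706$)
$z U = \frac{1}{68} \left(-628\right) = - \frac{157}{17}$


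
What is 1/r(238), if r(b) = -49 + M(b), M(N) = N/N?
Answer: -1/48 ≈ -0.020833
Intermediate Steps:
M(N) = 1
r(b) = -48 (r(b) = -49 + 1 = -48)
1/r(238) = 1/(-48) = -1/48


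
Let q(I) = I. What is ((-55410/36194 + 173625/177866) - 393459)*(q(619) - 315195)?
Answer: 199202695675493856024/1609420501 ≈ 1.2377e+11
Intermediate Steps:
((-55410/36194 + 173625/177866) - 393459)*(q(619) - 315195) = ((-55410/36194 + 173625/177866) - 393459)*(619 - 315195) = ((-55410*1/36194 + 173625*(1/177866)) - 393459)*(-314576) = ((-27705/18097 + 173625/177866) - 393459)*(-314576) = (-1785685905/3218841002 - 393459)*(-314576) = -1266483747491823/3218841002*(-314576) = 199202695675493856024/1609420501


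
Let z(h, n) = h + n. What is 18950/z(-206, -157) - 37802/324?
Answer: -3310321/19602 ≈ -168.88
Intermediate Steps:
18950/z(-206, -157) - 37802/324 = 18950/(-206 - 157) - 37802/324 = 18950/(-363) - 37802*1/324 = 18950*(-1/363) - 18901/162 = -18950/363 - 18901/162 = -3310321/19602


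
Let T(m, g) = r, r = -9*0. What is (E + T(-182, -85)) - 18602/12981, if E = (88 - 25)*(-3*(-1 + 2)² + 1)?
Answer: -1654208/12981 ≈ -127.43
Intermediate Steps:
r = 0
T(m, g) = 0
E = -126 (E = 63*(-3*1² + 1) = 63*(-3*1 + 1) = 63*(-3 + 1) = 63*(-2) = -126)
(E + T(-182, -85)) - 18602/12981 = (-126 + 0) - 18602/12981 = -126 - 18602*1/12981 = -126 - 18602/12981 = -1654208/12981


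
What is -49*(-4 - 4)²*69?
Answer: -216384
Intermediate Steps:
-49*(-4 - 4)²*69 = -49*(-8)²*69 = -49*64*69 = -3136*69 = -216384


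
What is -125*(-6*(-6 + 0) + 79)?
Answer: -14375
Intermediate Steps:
-125*(-6*(-6 + 0) + 79) = -125*(-6*(-6) + 79) = -125*(36 + 79) = -125*115 = -14375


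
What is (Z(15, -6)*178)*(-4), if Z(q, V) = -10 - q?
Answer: 17800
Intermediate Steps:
(Z(15, -6)*178)*(-4) = ((-10 - 1*15)*178)*(-4) = ((-10 - 15)*178)*(-4) = -25*178*(-4) = -4450*(-4) = 17800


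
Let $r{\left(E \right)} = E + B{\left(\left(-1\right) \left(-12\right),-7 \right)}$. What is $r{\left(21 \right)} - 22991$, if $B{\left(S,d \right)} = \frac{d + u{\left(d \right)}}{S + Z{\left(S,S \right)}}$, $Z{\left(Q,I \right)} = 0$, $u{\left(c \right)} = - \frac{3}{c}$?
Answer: $- \frac{964763}{42} \approx -22971.0$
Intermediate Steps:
$B{\left(S,d \right)} = \frac{d - \frac{3}{d}}{S}$ ($B{\left(S,d \right)} = \frac{d - \frac{3}{d}}{S + 0} = \frac{d - \frac{3}{d}}{S}$)
$r{\left(E \right)} = - \frac{23}{42} + E$ ($r{\left(E \right)} = E + \frac{-3 + \left(-7\right)^{2}}{\left(-1\right) \left(-12\right) \left(-7\right)} = E + \frac{1}{12} \left(- \frac{1}{7}\right) \left(-3 + 49\right) = E + \frac{1}{12} \left(- \frac{1}{7}\right) 46 = E - \frac{23}{42} = - \frac{23}{42} + E$)
$r{\left(21 \right)} - 22991 = \left(- \frac{23}{42} + 21\right) - 22991 = \frac{859}{42} - 22991 = - \frac{964763}{42}$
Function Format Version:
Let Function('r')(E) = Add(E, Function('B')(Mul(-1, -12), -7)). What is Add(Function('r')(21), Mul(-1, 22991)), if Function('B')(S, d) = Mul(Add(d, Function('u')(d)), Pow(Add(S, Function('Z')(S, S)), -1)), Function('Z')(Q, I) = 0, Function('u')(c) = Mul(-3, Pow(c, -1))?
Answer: Rational(-964763, 42) ≈ -22971.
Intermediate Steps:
Function('B')(S, d) = Mul(Pow(S, -1), Add(d, Mul(-3, Pow(d, -1)))) (Function('B')(S, d) = Mul(Add(d, Mul(-3, Pow(d, -1))), Pow(Add(S, 0), -1)) = Mul(Add(d, Mul(-3, Pow(d, -1))), Pow(S, -1)) = Mul(Pow(S, -1), Add(d, Mul(-3, Pow(d, -1)))))
Function('r')(E) = Add(Rational(-23, 42), E) (Function('r')(E) = Add(E, Mul(Pow(Mul(-1, -12), -1), Pow(-7, -1), Add(-3, Pow(-7, 2)))) = Add(E, Mul(Pow(12, -1), Rational(-1, 7), Add(-3, 49))) = Add(E, Mul(Rational(1, 12), Rational(-1, 7), 46)) = Add(E, Rational(-23, 42)) = Add(Rational(-23, 42), E))
Add(Function('r')(21), Mul(-1, 22991)) = Add(Add(Rational(-23, 42), 21), Mul(-1, 22991)) = Add(Rational(859, 42), -22991) = Rational(-964763, 42)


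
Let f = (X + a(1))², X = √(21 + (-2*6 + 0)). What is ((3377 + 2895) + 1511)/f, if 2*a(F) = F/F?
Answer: 31132/49 ≈ 635.35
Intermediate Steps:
a(F) = ½ (a(F) = (F/F)/2 = (½)*1 = ½)
X = 3 (X = √(21 + (-12 + 0)) = √(21 - 12) = √9 = 3)
f = 49/4 (f = (3 + ½)² = (7/2)² = 49/4 ≈ 12.250)
((3377 + 2895) + 1511)/f = ((3377 + 2895) + 1511)/(49/4) = (6272 + 1511)*(4/49) = 7783*(4/49) = 31132/49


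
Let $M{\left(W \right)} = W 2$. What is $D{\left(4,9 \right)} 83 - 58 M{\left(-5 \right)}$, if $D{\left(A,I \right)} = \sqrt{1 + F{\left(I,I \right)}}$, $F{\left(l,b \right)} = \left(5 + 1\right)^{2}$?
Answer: $580 + 83 \sqrt{37} \approx 1084.9$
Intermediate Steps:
$F{\left(l,b \right)} = 36$ ($F{\left(l,b \right)} = 6^{2} = 36$)
$M{\left(W \right)} = 2 W$
$D{\left(A,I \right)} = \sqrt{37}$ ($D{\left(A,I \right)} = \sqrt{1 + 36} = \sqrt{37}$)
$D{\left(4,9 \right)} 83 - 58 M{\left(-5 \right)} = \sqrt{37} \cdot 83 - 58 \cdot 2 \left(-5\right) = 83 \sqrt{37} - -580 = 83 \sqrt{37} + 580 = 580 + 83 \sqrt{37}$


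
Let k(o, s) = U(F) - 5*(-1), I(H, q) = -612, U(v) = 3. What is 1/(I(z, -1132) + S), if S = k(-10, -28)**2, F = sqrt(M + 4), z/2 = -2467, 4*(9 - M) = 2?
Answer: -1/548 ≈ -0.0018248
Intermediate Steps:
M = 17/2 (M = 9 - 1/4*2 = 9 - 1/2 = 17/2 ≈ 8.5000)
z = -4934 (z = 2*(-2467) = -4934)
F = 5*sqrt(2)/2 (F = sqrt(17/2 + 4) = sqrt(25/2) = 5*sqrt(2)/2 ≈ 3.5355)
k(o, s) = 8 (k(o, s) = 3 - 5*(-1) = 3 + 5 = 8)
S = 64 (S = 8**2 = 64)
1/(I(z, -1132) + S) = 1/(-612 + 64) = 1/(-548) = -1/548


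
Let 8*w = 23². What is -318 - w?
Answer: -3073/8 ≈ -384.13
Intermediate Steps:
w = 529/8 (w = (⅛)*23² = (⅛)*529 = 529/8 ≈ 66.125)
-318 - w = -318 - 1*529/8 = -318 - 529/8 = -3073/8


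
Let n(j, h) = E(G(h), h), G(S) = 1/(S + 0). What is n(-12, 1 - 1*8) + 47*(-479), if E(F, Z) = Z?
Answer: -22520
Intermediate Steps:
G(S) = 1/S
n(j, h) = h
n(-12, 1 - 1*8) + 47*(-479) = (1 - 1*8) + 47*(-479) = (1 - 8) - 22513 = -7 - 22513 = -22520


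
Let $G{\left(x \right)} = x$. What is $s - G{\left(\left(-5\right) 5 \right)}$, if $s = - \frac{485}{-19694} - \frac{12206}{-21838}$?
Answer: $\frac{5501457847}{215038786} \approx 25.584$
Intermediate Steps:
$s = \frac{125488197}{215038786}$ ($s = \left(-485\right) \left(- \frac{1}{19694}\right) - - \frac{6103}{10919} = \frac{485}{19694} + \frac{6103}{10919} = \frac{125488197}{215038786} \approx 0.58356$)
$s - G{\left(\left(-5\right) 5 \right)} = \frac{125488197}{215038786} - \left(-5\right) 5 = \frac{125488197}{215038786} - -25 = \frac{125488197}{215038786} + 25 = \frac{5501457847}{215038786}$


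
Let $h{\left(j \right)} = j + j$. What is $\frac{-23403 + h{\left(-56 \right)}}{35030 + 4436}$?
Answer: $- \frac{23515}{39466} \approx -0.59583$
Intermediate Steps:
$h{\left(j \right)} = 2 j$
$\frac{-23403 + h{\left(-56 \right)}}{35030 + 4436} = \frac{-23403 + 2 \left(-56\right)}{35030 + 4436} = \frac{-23403 - 112}{39466} = \left(-23515\right) \frac{1}{39466} = - \frac{23515}{39466}$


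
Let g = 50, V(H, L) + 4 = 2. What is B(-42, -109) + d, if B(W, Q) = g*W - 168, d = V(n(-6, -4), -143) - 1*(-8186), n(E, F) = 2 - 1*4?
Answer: 5916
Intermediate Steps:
n(E, F) = -2 (n(E, F) = 2 - 4 = -2)
V(H, L) = -2 (V(H, L) = -4 + 2 = -2)
d = 8184 (d = -2 - 1*(-8186) = -2 + 8186 = 8184)
B(W, Q) = -168 + 50*W (B(W, Q) = 50*W - 168 = -168 + 50*W)
B(-42, -109) + d = (-168 + 50*(-42)) + 8184 = (-168 - 2100) + 8184 = -2268 + 8184 = 5916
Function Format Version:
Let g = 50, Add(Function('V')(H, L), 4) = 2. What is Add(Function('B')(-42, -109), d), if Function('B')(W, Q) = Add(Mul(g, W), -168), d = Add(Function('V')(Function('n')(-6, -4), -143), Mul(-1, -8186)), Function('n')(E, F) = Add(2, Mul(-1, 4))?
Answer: 5916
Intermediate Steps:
Function('n')(E, F) = -2 (Function('n')(E, F) = Add(2, -4) = -2)
Function('V')(H, L) = -2 (Function('V')(H, L) = Add(-4, 2) = -2)
d = 8184 (d = Add(-2, Mul(-1, -8186)) = Add(-2, 8186) = 8184)
Function('B')(W, Q) = Add(-168, Mul(50, W)) (Function('B')(W, Q) = Add(Mul(50, W), -168) = Add(-168, Mul(50, W)))
Add(Function('B')(-42, -109), d) = Add(Add(-168, Mul(50, -42)), 8184) = Add(Add(-168, -2100), 8184) = Add(-2268, 8184) = 5916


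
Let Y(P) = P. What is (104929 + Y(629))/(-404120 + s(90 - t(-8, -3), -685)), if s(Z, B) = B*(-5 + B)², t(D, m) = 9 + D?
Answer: -52779/163266310 ≈ -0.00032327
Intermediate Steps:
(104929 + Y(629))/(-404120 + s(90 - t(-8, -3), -685)) = (104929 + 629)/(-404120 - 685*(-5 - 685)²) = 105558/(-404120 - 685*(-690)²) = 105558/(-404120 - 685*476100) = 105558/(-404120 - 326128500) = 105558/(-326532620) = 105558*(-1/326532620) = -52779/163266310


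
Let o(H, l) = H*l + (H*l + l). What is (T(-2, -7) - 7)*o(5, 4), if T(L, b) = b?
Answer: -616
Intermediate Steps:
o(H, l) = l + 2*H*l (o(H, l) = H*l + (l + H*l) = l + 2*H*l)
(T(-2, -7) - 7)*o(5, 4) = (-7 - 7)*(4*(1 + 2*5)) = -56*(1 + 10) = -56*11 = -14*44 = -616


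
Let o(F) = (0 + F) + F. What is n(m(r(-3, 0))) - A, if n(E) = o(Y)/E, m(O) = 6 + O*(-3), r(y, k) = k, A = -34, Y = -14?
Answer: 88/3 ≈ 29.333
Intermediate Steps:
o(F) = 2*F (o(F) = F + F = 2*F)
m(O) = 6 - 3*O
n(E) = -28/E (n(E) = (2*(-14))/E = -28/E)
n(m(r(-3, 0))) - A = -28/(6 - 3*0) - 1*(-34) = -28/(6 + 0) + 34 = -28/6 + 34 = -28*⅙ + 34 = -14/3 + 34 = 88/3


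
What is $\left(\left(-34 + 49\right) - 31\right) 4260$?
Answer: $-68160$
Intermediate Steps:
$\left(\left(-34 + 49\right) - 31\right) 4260 = \left(15 - 31\right) 4260 = \left(-16\right) 4260 = -68160$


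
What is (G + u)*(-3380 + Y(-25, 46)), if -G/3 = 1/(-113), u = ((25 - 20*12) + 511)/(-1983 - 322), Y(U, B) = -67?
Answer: 91459251/260465 ≈ 351.14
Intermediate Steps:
u = -296/2305 (u = ((25 - 240) + 511)/(-2305) = (-215 + 511)*(-1/2305) = 296*(-1/2305) = -296/2305 ≈ -0.12842)
G = 3/113 (G = -3/(-113) = -3*(-1/113) = 3/113 ≈ 0.026549)
(G + u)*(-3380 + Y(-25, 46)) = (3/113 - 296/2305)*(-3380 - 67) = -26533/260465*(-3447) = 91459251/260465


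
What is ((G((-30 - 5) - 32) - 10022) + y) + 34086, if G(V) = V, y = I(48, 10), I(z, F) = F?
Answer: 24007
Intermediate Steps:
y = 10
((G((-30 - 5) - 32) - 10022) + y) + 34086 = ((((-30 - 5) - 32) - 10022) + 10) + 34086 = (((-35 - 32) - 10022) + 10) + 34086 = ((-67 - 10022) + 10) + 34086 = (-10089 + 10) + 34086 = -10079 + 34086 = 24007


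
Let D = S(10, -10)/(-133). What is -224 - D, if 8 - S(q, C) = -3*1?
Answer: -29781/133 ≈ -223.92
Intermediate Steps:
S(q, C) = 11 (S(q, C) = 8 - (-3) = 8 - 1*(-3) = 8 + 3 = 11)
D = -11/133 (D = 11/(-133) = 11*(-1/133) = -11/133 ≈ -0.082707)
-224 - D = -224 - 1*(-11/133) = -224 + 11/133 = -29781/133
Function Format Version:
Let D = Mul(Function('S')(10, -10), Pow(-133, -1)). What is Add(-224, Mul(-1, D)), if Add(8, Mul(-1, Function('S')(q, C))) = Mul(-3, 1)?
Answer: Rational(-29781, 133) ≈ -223.92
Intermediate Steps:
Function('S')(q, C) = 11 (Function('S')(q, C) = Add(8, Mul(-1, Mul(-3, 1))) = Add(8, Mul(-1, -3)) = Add(8, 3) = 11)
D = Rational(-11, 133) (D = Mul(11, Pow(-133, -1)) = Mul(11, Rational(-1, 133)) = Rational(-11, 133) ≈ -0.082707)
Add(-224, Mul(-1, D)) = Add(-224, Mul(-1, Rational(-11, 133))) = Add(-224, Rational(11, 133)) = Rational(-29781, 133)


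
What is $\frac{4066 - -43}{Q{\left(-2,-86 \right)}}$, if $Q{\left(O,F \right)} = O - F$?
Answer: $\frac{587}{12} \approx 48.917$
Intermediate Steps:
$\frac{4066 - -43}{Q{\left(-2,-86 \right)}} = \frac{4066 - -43}{-2 - -86} = \frac{4066 + 43}{-2 + 86} = \frac{4109}{84} = 4109 \cdot \frac{1}{84} = \frac{587}{12}$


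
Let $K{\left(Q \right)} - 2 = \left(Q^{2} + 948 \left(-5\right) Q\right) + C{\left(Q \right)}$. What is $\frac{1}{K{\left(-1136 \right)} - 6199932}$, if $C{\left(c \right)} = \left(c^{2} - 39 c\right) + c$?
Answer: $\frac{1}{1808870} \approx 5.5283 \cdot 10^{-7}$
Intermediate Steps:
$C{\left(c \right)} = c^{2} - 38 c$
$K{\left(Q \right)} = 2 + Q^{2} - 4740 Q + Q \left(-38 + Q\right)$ ($K{\left(Q \right)} = 2 + \left(\left(Q^{2} + 948 \left(-5\right) Q\right) + Q \left(-38 + Q\right)\right) = 2 + \left(\left(Q^{2} - 4740 Q\right) + Q \left(-38 + Q\right)\right) = 2 + \left(Q^{2} - 4740 Q + Q \left(-38 + Q\right)\right) = 2 + Q^{2} - 4740 Q + Q \left(-38 + Q\right)$)
$\frac{1}{K{\left(-1136 \right)} - 6199932} = \frac{1}{\left(2 - -5427808 + 2 \left(-1136\right)^{2}\right) - 6199932} = \frac{1}{\left(2 + 5427808 + 2 \cdot 1290496\right) - 6199932} = \frac{1}{\left(2 + 5427808 + 2580992\right) - 6199932} = \frac{1}{8008802 - 6199932} = \frac{1}{1808870}$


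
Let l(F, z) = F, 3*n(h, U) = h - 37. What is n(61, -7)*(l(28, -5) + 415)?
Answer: 3544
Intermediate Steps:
n(h, U) = -37/3 + h/3 (n(h, U) = (h - 37)/3 = (-37 + h)/3 = -37/3 + h/3)
n(61, -7)*(l(28, -5) + 415) = (-37/3 + (1/3)*61)*(28 + 415) = (-37/3 + 61/3)*443 = 8*443 = 3544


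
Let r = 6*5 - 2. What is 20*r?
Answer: 560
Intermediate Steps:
r = 28 (r = 30 - 2 = 28)
20*r = 20*28 = 560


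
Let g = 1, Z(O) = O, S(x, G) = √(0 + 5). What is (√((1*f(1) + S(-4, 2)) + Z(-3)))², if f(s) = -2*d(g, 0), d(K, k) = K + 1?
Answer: -7 + √5 ≈ -4.7639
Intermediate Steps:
S(x, G) = √5
d(K, k) = 1 + K
f(s) = -4 (f(s) = -2*(1 + 1) = -2*2 = -4)
(√((1*f(1) + S(-4, 2)) + Z(-3)))² = (√((1*(-4) + √5) - 3))² = (√((-4 + √5) - 3))² = (√(-7 + √5))² = -7 + √5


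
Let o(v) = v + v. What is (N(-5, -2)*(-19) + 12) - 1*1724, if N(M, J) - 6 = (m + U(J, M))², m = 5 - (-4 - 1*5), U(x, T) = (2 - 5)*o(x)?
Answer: -14670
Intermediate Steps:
o(v) = 2*v
U(x, T) = -6*x (U(x, T) = (2 - 5)*(2*x) = -6*x)
m = 14 (m = 5 - (-4 - 5) = 5 - 1*(-9) = 5 + 9 = 14)
N(M, J) = 6 + (14 - 6*J)²
(N(-5, -2)*(-19) + 12) - 1*1724 = ((202 - 168*(-2) + 36*(-2)²)*(-19) + 12) - 1*1724 = ((202 + 336 + 36*4)*(-19) + 12) - 1724 = ((202 + 336 + 144)*(-19) + 12) - 1724 = (682*(-19) + 12) - 1724 = (-12958 + 12) - 1724 = -12946 - 1724 = -14670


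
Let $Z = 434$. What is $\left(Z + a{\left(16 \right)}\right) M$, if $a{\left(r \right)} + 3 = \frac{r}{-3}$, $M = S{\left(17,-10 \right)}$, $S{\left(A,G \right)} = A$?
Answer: $\frac{21709}{3} \approx 7236.3$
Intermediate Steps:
$M = 17$
$a{\left(r \right)} = -3 - \frac{r}{3}$ ($a{\left(r \right)} = -3 + \frac{r}{-3} = -3 + r \left(- \frac{1}{3}\right) = -3 - \frac{r}{3}$)
$\left(Z + a{\left(16 \right)}\right) M = \left(434 - \frac{25}{3}\right) 17 = \frac{1277}{3} \cdot 17 = \frac{21709}{3}$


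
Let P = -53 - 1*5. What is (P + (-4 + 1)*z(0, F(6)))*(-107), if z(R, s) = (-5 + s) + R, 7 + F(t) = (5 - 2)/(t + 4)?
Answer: 24503/10 ≈ 2450.3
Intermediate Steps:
F(t) = -7 + 3/(4 + t) (F(t) = -7 + (5 - 2)/(t + 4) = -7 + 3/(4 + t))
P = -58 (P = -53 - 5 = -58)
z(R, s) = -5 + R + s
(P + (-4 + 1)*z(0, F(6)))*(-107) = (-58 + (-4 + 1)*(-5 + 0 + (-25 - 7*6)/(4 + 6)))*(-107) = (-58 - 3*(-5 + 0 + (-25 - 42)/10))*(-107) = (-58 - 3*(-5 + 0 + (⅒)*(-67)))*(-107) = (-58 - 3*(-5 + 0 - 67/10))*(-107) = (-58 - 3*(-117/10))*(-107) = (-58 + 351/10)*(-107) = -229/10*(-107) = 24503/10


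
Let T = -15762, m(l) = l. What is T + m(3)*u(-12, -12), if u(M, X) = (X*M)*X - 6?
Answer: -20964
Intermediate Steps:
u(M, X) = -6 + M*X**2 (u(M, X) = (M*X)*X - 6 = M*X**2 - 6 = -6 + M*X**2)
T + m(3)*u(-12, -12) = -15762 + 3*(-6 - 12*(-12)**2) = -15762 + 3*(-6 - 12*144) = -15762 + 3*(-6 - 1728) = -15762 + 3*(-1734) = -15762 - 5202 = -20964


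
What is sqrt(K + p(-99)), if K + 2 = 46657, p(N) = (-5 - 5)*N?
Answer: sqrt(47645) ≈ 218.28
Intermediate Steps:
p(N) = -10*N
K = 46655 (K = -2 + 46657 = 46655)
sqrt(K + p(-99)) = sqrt(46655 - 10*(-99)) = sqrt(46655 + 990) = sqrt(47645)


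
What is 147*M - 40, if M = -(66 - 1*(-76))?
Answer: -20914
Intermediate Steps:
M = -142 (M = -(66 + 76) = -1*142 = -142)
147*M - 40 = 147*(-142) - 40 = -20874 - 40 = -20914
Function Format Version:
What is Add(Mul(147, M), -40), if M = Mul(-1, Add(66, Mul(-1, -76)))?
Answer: -20914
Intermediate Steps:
M = -142 (M = Mul(-1, Add(66, 76)) = Mul(-1, 142) = -142)
Add(Mul(147, M), -40) = Add(Mul(147, -142), -40) = Add(-20874, -40) = -20914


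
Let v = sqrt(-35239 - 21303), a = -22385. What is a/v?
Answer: 22385*I*sqrt(56542)/56542 ≈ 94.139*I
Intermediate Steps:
v = I*sqrt(56542) (v = sqrt(-56542) = I*sqrt(56542) ≈ 237.79*I)
a/v = -22385*(-I*sqrt(56542)/56542) = -(-22385)*I*sqrt(56542)/56542 = 22385*I*sqrt(56542)/56542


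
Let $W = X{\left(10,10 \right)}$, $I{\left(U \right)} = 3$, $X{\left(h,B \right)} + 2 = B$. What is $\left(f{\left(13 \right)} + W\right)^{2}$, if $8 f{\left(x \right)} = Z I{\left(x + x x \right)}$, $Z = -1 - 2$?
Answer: $\frac{3025}{64} \approx 47.266$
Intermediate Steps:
$X{\left(h,B \right)} = -2 + B$
$W = 8$ ($W = -2 + 10 = 8$)
$Z = -3$ ($Z = -1 - 2 = -3$)
$f{\left(x \right)} = - \frac{9}{8}$ ($f{\left(x \right)} = \frac{\left(-3\right) 3}{8} = \frac{1}{8} \left(-9\right) = - \frac{9}{8}$)
$\left(f{\left(13 \right)} + W\right)^{2} = \left(- \frac{9}{8} + 8\right)^{2} = \left(\frac{55}{8}\right)^{2} = \frac{3025}{64}$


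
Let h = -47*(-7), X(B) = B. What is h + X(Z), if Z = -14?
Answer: 315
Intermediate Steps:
h = 329
h + X(Z) = 329 - 14 = 315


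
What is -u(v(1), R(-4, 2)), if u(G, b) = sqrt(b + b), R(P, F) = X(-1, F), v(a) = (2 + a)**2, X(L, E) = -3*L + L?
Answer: -2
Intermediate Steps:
X(L, E) = -2*L
R(P, F) = 2 (R(P, F) = -2*(-1) = 2)
u(G, b) = sqrt(2)*sqrt(b) (u(G, b) = sqrt(2*b) = sqrt(2)*sqrt(b))
-u(v(1), R(-4, 2)) = -sqrt(2)*sqrt(2) = -1*2 = -2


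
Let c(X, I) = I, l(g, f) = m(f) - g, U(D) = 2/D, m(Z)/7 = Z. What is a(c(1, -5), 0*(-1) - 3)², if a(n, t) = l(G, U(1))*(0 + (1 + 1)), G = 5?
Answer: 324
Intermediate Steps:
m(Z) = 7*Z
l(g, f) = -g + 7*f (l(g, f) = 7*f - g = -g + 7*f)
a(n, t) = 18 (a(n, t) = (-1*5 + 7*(2/1))*(0 + (1 + 1)) = (-5 + 7*(2*1))*(0 + 2) = (-5 + 7*2)*2 = (-5 + 14)*2 = 9*2 = 18)
a(c(1, -5), 0*(-1) - 3)² = 18² = 324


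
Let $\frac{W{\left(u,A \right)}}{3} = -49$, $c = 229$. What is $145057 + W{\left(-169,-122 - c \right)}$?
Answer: $144910$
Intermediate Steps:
$W{\left(u,A \right)} = -147$ ($W{\left(u,A \right)} = 3 \left(-49\right) = -147$)
$145057 + W{\left(-169,-122 - c \right)} = 145057 - 147 = 144910$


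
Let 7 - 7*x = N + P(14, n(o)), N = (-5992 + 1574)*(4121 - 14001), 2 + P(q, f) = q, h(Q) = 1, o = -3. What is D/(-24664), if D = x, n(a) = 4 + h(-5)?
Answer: 43649845/172648 ≈ 252.83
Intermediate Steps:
n(a) = 5 (n(a) = 4 + 1 = 5)
P(q, f) = -2 + q
N = 43649840 (N = -4418*(-9880) = 43649840)
x = -43649845/7 (x = 1 - (43649840 + (-2 + 14))/7 = 1 - (43649840 + 12)/7 = 1 - ⅐*43649852 = 1 - 43649852/7 = -43649845/7 ≈ -6.2357e+6)
D = -43649845/7 ≈ -6.2357e+6
D/(-24664) = -43649845/7/(-24664) = -43649845/7*(-1/24664) = 43649845/172648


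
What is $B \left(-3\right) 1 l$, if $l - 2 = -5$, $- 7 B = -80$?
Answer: $\frac{720}{7} \approx 102.86$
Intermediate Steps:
$B = \frac{80}{7}$ ($B = \left(- \frac{1}{7}\right) \left(-80\right) = \frac{80}{7} \approx 11.429$)
$l = -3$ ($l = 2 - 5 = -3$)
$B \left(-3\right) 1 l = \frac{80 \left(-3\right) 1 \left(-3\right)}{7} = \frac{80 \left(\left(-3\right) \left(-3\right)\right)}{7} = \frac{80}{7} \cdot 9 = \frac{720}{7}$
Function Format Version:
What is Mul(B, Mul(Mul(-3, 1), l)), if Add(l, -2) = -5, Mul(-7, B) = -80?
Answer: Rational(720, 7) ≈ 102.86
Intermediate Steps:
B = Rational(80, 7) (B = Mul(Rational(-1, 7), -80) = Rational(80, 7) ≈ 11.429)
l = -3 (l = Add(2, -5) = -3)
Mul(B, Mul(Mul(-3, 1), l)) = Mul(Rational(80, 7), Mul(Mul(-3, 1), -3)) = Mul(Rational(80, 7), Mul(-3, -3)) = Mul(Rational(80, 7), 9) = Rational(720, 7)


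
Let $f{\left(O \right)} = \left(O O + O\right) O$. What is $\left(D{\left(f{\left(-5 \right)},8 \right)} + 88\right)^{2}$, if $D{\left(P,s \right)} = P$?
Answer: $144$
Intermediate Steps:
$f{\left(O \right)} = O \left(O + O^{2}\right)$ ($f{\left(O \right)} = \left(O^{2} + O\right) O = \left(O + O^{2}\right) O = O \left(O + O^{2}\right)$)
$\left(D{\left(f{\left(-5 \right)},8 \right)} + 88\right)^{2} = \left(\left(-5\right)^{2} \left(1 - 5\right) + 88\right)^{2} = \left(25 \left(-4\right) + 88\right)^{2} = \left(-100 + 88\right)^{2} = \left(-12\right)^{2} = 144$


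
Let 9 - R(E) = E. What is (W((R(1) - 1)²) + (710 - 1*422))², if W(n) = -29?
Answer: 67081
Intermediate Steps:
R(E) = 9 - E
(W((R(1) - 1)²) + (710 - 1*422))² = (-29 + (710 - 1*422))² = (-29 + (710 - 422))² = (-29 + 288)² = 259² = 67081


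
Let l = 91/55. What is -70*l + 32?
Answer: -922/11 ≈ -83.818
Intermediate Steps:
l = 91/55 (l = 91*(1/55) = 91/55 ≈ 1.6545)
-70*l + 32 = -70*91/55 + 32 = -1274/11 + 32 = -922/11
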